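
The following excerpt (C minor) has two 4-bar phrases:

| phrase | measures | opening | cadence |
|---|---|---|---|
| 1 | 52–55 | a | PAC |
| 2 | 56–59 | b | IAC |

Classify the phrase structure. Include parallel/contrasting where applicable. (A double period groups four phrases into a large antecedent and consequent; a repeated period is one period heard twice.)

phrase group

The second phrase closes with an imperfect authentic cadence, which is not stronger than the first phrase's perfect authentic cadence; without a weak→strong cadential pair there is no antecedent–consequent relationship, so this is a phrase group rather than a period.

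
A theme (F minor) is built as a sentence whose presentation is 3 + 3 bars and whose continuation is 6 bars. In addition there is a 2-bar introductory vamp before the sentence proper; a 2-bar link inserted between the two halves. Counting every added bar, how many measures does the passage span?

Basic sentence: 3 + 3 + 6 = 12 bars.
12 (basic form) + 2 (introduction) + 2 (link) = 16.

16 measures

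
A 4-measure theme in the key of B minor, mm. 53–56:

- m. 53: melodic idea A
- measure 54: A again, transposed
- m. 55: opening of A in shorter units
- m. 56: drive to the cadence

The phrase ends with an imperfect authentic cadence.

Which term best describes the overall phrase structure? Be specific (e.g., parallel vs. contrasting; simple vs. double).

sentence

Basic idea (bar 53) + its repetition (bar 54) form the presentation; fragmentation and cadence (bars 55–56) form the continuation — the 4-bar whole is a sentence.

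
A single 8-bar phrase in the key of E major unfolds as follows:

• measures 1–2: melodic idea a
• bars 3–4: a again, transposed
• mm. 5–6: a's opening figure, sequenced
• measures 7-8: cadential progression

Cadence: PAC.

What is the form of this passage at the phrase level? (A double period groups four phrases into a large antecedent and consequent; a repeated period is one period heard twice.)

sentence

Basic idea (bars 1–2) + its repetition (bars 3–4) form the presentation; fragmentation and cadence (mm. 5-8) form the continuation — the 8-bar whole is a sentence.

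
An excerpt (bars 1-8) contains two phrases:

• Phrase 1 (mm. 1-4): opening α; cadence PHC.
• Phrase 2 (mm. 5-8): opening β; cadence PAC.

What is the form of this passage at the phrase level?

contrasting period

Phrase 1 ends with a Phrygian half cadence (weaker) and phrase 2 with a perfect authentic cadence (stronger): antecedent + consequent = a period.
The two phrases open with different material (α / β), so the period is contrasting.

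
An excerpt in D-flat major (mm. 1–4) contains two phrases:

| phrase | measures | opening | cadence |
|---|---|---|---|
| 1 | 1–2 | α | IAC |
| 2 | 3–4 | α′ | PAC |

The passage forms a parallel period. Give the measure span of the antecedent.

measures 1–2

The antecedent is the phrase ending with the weaker cadence (imperfect authentic cadence, phrase 1) and the consequent the one ending more conclusively (perfect authentic cadence, phrase 2); the antecedent is bars 1–2.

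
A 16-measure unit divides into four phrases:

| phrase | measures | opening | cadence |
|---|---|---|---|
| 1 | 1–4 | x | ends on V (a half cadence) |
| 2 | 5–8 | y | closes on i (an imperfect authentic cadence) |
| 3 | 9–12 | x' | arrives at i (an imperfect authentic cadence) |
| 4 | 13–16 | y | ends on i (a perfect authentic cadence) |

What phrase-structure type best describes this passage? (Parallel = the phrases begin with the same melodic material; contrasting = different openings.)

parallel double period

Four phrases in two halves: the first half (mm. 1–8) ends with an imperfect authentic cadence, the second (mm. 9–16) with a perfect authentic cadence — a large antecedent–consequent pair, i.e. a double period.
Phrase 3 begins with the same material as phrase 1, making it parallel.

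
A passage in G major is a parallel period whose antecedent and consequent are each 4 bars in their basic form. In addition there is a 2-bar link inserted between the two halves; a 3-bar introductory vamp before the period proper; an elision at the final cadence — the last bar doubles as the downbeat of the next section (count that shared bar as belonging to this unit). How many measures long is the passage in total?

Basic parallel period: 4 + 4 = 8 bars.
8 (basic form) + 2 (link) + 3 (introduction) = 13.
The elision shares a bar with the next section but does not change this unit's count.

13 measures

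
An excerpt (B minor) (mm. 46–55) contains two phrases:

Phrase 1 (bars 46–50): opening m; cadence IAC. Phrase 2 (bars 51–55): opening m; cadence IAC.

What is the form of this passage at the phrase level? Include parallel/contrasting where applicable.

Both phrases have the same opening (m) and the same cadence (imperfect authentic cadence): the second is a restatement, not a consequent, so this is a repeated phrase rather than a period.

repeated phrase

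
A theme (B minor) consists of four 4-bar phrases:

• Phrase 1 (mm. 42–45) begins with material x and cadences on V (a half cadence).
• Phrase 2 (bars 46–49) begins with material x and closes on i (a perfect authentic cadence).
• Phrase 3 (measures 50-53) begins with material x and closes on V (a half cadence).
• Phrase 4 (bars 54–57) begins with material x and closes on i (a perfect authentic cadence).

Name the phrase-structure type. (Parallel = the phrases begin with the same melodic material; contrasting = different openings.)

repeated period

The cadence pattern HC–PAC–HC–PAC is weak–strong twice, and phrases 3–4 restate phrases 1–2: a period heard twice, not a double period (which would end weakly at phrase 2).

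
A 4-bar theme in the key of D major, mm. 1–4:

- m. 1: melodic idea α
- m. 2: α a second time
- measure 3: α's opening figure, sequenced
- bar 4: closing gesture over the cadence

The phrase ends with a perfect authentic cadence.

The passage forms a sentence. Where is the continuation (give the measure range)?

measures 3–4

After the presentation (measures 1–2), the continuation covers the fragmentation through the cadence: measures 3-4.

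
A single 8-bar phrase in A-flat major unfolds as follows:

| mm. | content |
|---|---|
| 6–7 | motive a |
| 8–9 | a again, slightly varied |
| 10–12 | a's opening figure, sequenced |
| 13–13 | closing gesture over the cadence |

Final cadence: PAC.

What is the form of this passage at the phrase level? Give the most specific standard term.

Basic idea (mm. 6–7) + its repetition (bars 8–9) form the presentation; fragmentation and cadence (bars 10–13) form the continuation — the 8-bar whole is a sentence.

sentence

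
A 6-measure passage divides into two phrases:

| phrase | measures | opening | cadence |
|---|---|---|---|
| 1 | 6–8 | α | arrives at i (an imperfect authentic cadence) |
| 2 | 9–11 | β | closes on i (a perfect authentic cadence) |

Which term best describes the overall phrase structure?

Phrase 1 ends with an imperfect authentic cadence (weaker) and phrase 2 with a perfect authentic cadence (stronger): antecedent + consequent = a period.
The two phrases open with different material (α / β), so the period is contrasting.

contrasting period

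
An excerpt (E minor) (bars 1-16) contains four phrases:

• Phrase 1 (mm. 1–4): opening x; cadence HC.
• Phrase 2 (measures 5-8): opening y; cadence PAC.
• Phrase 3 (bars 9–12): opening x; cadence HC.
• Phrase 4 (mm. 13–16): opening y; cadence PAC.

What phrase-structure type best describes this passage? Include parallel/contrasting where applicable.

The cadence pattern HC–PAC–HC–PAC is weak–strong twice, and phrases 3–4 restate phrases 1–2: a period heard twice, not a double period (which would end weakly at phrase 2).

repeated period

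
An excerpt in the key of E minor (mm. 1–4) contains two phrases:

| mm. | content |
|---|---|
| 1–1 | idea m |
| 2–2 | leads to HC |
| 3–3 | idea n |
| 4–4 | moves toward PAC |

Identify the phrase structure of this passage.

Phrase 1 ends with a half cadence (weaker) and phrase 2 with a perfect authentic cadence (stronger): antecedent + consequent = a period.
The two phrases open with different material (m / n), so the period is contrasting.

contrasting period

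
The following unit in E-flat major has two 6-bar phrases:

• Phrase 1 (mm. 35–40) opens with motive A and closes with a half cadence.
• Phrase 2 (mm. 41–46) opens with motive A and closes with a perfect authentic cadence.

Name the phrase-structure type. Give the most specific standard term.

parallel period

Phrase 1 ends with a half cadence (weaker) and phrase 2 with a perfect authentic cadence (stronger): antecedent + consequent = a period.
The two phrases open with the same material (A / A), so the period is parallel.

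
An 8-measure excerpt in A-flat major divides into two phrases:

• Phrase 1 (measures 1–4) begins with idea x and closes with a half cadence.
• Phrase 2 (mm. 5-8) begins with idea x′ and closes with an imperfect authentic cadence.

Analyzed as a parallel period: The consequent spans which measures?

The antecedent is the phrase ending with the weaker cadence (half cadence, phrase 1) and the consequent the one ending more conclusively (imperfect authentic cadence, phrase 2); the consequent is measures 5-8.

measures 5–8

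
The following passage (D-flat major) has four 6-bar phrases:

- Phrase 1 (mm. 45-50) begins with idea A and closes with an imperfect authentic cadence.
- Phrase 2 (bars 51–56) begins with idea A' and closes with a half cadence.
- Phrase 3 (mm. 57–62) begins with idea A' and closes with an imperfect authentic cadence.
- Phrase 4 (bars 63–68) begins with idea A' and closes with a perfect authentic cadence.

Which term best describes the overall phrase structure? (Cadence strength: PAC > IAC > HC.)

parallel double period

Four phrases in two halves: the first half (bars 45–56) ends with a half cadence, the second (measures 57–68) with a perfect authentic cadence — a large antecedent–consequent pair, i.e. a double period.
Phrase 3 begins with the same material as phrase 1, making it parallel.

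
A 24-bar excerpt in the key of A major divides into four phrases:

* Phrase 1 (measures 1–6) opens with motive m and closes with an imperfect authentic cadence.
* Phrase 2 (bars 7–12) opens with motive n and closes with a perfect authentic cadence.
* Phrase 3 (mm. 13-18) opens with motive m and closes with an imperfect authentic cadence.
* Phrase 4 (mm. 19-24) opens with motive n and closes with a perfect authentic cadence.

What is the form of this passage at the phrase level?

The cadence pattern IAC–PAC–IAC–PAC is weak–strong twice, and phrases 3–4 restate phrases 1–2: a period heard twice, not a double period (which would end weakly at phrase 2).

repeated period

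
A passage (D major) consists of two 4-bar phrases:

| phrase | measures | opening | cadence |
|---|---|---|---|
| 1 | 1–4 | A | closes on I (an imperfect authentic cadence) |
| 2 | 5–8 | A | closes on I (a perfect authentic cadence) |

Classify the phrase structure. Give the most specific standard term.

parallel period

Phrase 1 ends with an imperfect authentic cadence (weaker) and phrase 2 with a perfect authentic cadence (stronger): antecedent + consequent = a period.
The two phrases open with the same material (A / A), so the period is parallel.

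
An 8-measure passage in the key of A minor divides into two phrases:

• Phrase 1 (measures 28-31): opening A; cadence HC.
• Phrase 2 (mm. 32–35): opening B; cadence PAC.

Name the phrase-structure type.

contrasting period

Phrase 1 ends with a half cadence (weaker) and phrase 2 with a perfect authentic cadence (stronger): antecedent + consequent = a period.
The two phrases open with different material (A / B), so the period is contrasting.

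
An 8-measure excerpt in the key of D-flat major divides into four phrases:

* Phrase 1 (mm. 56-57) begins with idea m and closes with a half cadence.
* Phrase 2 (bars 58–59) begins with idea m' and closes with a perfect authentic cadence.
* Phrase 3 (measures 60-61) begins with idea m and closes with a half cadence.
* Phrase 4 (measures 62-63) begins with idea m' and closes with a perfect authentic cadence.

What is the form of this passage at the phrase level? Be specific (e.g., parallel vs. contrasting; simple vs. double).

repeated period

The cadence pattern HC–PAC–HC–PAC is weak–strong twice, and phrases 3–4 restate phrases 1–2: a period heard twice, not a double period (which would end weakly at phrase 2).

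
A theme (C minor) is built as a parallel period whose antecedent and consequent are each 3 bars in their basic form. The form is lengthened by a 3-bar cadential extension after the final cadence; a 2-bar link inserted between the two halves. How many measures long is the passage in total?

11 measures

Basic parallel period: 3 + 3 = 6 bars.
6 (basic form) + 3 (cadential extension) + 2 (link) = 11.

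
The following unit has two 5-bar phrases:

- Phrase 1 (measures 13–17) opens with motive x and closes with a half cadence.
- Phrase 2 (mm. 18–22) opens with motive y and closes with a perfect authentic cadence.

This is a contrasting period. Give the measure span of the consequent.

measures 18–22

The phrase ending with the weaker cadence (half cadence) is the antecedent; the one ending more conclusively (perfect authentic cadence) is the consequent. The consequent is measures 18–22.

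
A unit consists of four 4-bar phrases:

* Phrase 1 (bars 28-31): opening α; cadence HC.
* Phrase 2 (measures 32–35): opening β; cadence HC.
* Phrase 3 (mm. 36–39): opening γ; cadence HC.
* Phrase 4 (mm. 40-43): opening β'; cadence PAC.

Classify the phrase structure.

contrasting double period

Four phrases in two halves: the first half (measures 28–35) ends with a half cadence, the second (mm. 36–43) with a perfect authentic cadence — a large antecedent–consequent pair, i.e. a double period.
Phrase 3 begins with different material from phrase 1, making it contrasting.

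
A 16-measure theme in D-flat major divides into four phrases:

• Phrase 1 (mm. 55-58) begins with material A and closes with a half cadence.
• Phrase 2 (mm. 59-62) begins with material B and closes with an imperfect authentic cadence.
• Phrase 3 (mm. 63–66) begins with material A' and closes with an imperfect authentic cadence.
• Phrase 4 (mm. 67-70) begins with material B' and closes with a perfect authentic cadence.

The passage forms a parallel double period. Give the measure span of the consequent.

measures 63–70

In a double period the first pair of phrases (ending imperfect authentic cadence) is the large antecedent and the second pair (ending perfect authentic cadence) is the large consequent; the consequent is measures 63–70.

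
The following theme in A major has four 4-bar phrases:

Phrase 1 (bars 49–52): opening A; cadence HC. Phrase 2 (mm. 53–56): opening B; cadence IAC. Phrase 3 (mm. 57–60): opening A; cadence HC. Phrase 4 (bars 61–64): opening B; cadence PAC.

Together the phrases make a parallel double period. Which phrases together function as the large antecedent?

In a double period the first pair of phrases (ending imperfect authentic cadence) is the large antecedent and the second pair (ending perfect authentic cadence) is the large consequent; the antecedent is phrases 1 and 2.

phrases 1 and 2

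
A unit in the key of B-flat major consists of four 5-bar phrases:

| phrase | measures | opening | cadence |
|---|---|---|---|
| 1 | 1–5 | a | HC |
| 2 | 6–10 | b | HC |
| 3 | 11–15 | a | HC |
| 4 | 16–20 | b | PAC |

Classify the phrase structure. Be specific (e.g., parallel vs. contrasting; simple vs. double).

Four phrases in two halves: the first half (mm. 1–10) ends with a half cadence, the second (bars 11–20) with a perfect authentic cadence — a large antecedent–consequent pair, i.e. a double period.
Phrase 3 begins with the same material as phrase 1, making it parallel.

parallel double period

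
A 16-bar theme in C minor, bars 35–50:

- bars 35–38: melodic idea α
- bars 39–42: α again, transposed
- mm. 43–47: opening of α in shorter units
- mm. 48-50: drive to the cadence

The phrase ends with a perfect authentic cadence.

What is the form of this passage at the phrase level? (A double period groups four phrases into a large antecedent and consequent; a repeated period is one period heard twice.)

Basic idea (mm. 35-38) + its repetition (mm. 39–42) form the presentation; fragmentation and cadence (bars 43-50) form the continuation — the 16-bar whole is a sentence.

sentence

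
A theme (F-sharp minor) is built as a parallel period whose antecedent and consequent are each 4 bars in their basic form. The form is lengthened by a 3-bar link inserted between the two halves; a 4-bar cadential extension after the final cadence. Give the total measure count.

15 measures

Basic parallel period: 4 + 4 = 8 bars.
8 (basic form) + 3 (link) + 4 (cadential extension) = 15.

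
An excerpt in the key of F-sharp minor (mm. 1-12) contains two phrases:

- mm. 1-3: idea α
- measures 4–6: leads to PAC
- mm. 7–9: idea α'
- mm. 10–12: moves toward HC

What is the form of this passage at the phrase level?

phrase group

The second phrase closes with a half cadence, which is not stronger than the first phrase's perfect authentic cadence; without a weak→strong cadential pair there is no antecedent–consequent relationship, so this is a phrase group rather than a period.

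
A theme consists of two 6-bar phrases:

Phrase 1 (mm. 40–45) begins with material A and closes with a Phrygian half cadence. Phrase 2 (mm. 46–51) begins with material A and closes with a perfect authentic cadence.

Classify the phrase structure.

parallel period

Phrase 1 ends with a Phrygian half cadence (weaker) and phrase 2 with a perfect authentic cadence (stronger): antecedent + consequent = a period.
The two phrases open with the same material (A / A), so the period is parallel.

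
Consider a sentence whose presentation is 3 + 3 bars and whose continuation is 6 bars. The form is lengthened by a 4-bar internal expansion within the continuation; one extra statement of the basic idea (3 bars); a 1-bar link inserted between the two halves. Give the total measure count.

20 measures

Basic sentence: 3 + 3 + 6 = 12 bars.
12 (basic form) + 4 (internal expansion) + 3 (extra statement) + 1 (link) = 20.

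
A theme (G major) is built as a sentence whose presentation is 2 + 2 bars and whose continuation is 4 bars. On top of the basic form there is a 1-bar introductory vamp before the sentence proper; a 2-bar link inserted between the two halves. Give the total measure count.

Basic sentence: 2 + 2 + 4 = 8 bars.
8 (basic form) + 1 (introduction) + 2 (link) = 11.

11 measures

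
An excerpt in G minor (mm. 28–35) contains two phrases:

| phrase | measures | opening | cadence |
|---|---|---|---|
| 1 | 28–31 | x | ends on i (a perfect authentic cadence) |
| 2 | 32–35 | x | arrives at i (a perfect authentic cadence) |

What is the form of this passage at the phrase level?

Both phrases have the same opening (x) and the same cadence (perfect authentic cadence): the second is a restatement, not a consequent, so this is a repeated phrase rather than a period.

repeated phrase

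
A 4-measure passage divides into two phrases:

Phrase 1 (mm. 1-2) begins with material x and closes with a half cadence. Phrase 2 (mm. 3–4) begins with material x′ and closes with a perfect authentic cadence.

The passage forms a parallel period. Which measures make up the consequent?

measures 3–4

The phrase ending with the weaker cadence (half cadence) is the antecedent; the one ending more conclusively (perfect authentic cadence) is the consequent. The consequent is measures 3–4.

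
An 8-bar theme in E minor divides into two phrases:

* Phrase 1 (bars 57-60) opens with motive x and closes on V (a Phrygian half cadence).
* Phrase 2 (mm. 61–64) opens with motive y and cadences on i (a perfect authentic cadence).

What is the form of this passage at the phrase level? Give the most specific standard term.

Phrase 1 ends with a Phrygian half cadence (weaker) and phrase 2 with a perfect authentic cadence (stronger): antecedent + consequent = a period.
The two phrases open with different material (x / y), so the period is contrasting.

contrasting period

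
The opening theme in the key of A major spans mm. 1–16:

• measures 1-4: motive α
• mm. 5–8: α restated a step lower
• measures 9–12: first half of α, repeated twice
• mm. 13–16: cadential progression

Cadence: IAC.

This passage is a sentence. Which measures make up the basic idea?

measures 1–4

The presentation of a sentence is the basic idea (mm. 1-4) plus its repetition (mm. 5-8); the basic idea is therefore bars 1–4.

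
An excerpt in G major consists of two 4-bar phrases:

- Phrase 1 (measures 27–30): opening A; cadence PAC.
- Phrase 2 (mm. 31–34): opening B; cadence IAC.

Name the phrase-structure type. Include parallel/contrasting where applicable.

phrase group

The second phrase closes with an imperfect authentic cadence, which is not stronger than the first phrase's perfect authentic cadence; without a weak→strong cadential pair there is no antecedent–consequent relationship, so this is a phrase group rather than a period.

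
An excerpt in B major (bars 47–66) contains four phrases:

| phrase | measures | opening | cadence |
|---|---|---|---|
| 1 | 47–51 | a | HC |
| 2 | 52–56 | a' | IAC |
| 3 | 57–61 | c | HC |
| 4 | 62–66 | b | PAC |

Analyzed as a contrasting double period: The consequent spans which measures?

measures 57–66

In a double period the four phrases pair into a large antecedent (phrases 1–2, ending imperfect authentic cadence) and a large consequent (phrases 3–4, ending perfect authentic cadence). The consequent spans mm. 57-66.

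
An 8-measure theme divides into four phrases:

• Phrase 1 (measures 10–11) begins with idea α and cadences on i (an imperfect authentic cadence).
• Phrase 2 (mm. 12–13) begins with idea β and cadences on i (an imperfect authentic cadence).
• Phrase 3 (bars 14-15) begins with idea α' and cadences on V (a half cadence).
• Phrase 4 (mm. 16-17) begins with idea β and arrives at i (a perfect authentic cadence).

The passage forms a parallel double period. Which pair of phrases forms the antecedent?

phrases 1 and 2

In a double period the first pair of phrases (ending imperfect authentic cadence) is the large antecedent and the second pair (ending perfect authentic cadence) is the large consequent; the antecedent is phrases 1 and 2.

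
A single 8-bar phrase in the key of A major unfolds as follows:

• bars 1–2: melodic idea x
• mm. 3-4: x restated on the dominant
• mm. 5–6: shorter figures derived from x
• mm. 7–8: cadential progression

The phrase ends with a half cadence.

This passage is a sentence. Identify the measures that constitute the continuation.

After the presentation (mm. 1–4), the continuation covers the fragmentation through the cadence: bars 5–8.

measures 5–8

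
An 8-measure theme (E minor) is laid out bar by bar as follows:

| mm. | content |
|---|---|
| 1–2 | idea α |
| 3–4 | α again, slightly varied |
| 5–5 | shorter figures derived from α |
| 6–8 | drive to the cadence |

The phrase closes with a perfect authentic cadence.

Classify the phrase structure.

sentence

Basic idea (bars 1–2) + its repetition (mm. 3-4) form the presentation; fragmentation and cadence (bars 5–8) form the continuation — the 8-bar whole is a sentence.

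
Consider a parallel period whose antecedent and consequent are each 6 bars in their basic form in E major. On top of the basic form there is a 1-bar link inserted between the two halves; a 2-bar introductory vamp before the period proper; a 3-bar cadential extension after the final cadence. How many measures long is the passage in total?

Basic parallel period: 6 + 6 = 12 bars.
12 (basic form) + 1 (link) + 2 (introduction) + 3 (cadential extension) = 18.

18 measures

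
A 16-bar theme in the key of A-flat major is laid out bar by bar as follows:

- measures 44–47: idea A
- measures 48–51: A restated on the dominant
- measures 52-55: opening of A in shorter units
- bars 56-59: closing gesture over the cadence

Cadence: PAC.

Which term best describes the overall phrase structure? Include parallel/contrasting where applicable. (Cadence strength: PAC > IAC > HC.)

Basic idea (mm. 44-47) + its repetition (bars 48-51) form the presentation; fragmentation and cadence (mm. 52-59) form the continuation — the 16-bar whole is a sentence.

sentence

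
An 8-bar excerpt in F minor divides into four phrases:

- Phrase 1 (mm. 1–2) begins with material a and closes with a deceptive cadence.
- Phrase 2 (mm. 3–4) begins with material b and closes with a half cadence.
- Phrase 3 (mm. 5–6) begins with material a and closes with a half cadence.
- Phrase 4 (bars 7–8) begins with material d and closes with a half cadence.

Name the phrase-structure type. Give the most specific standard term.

Phrase 4 ends with a half cadence, no stronger than phrase 2's half cadence, so the four phrases do not form a double period; nor do phrases 3–4 duplicate 1–2, so it is not a repeated period. With no phrase reaching a conclusive cadence, the passage is a phrase group.

phrase group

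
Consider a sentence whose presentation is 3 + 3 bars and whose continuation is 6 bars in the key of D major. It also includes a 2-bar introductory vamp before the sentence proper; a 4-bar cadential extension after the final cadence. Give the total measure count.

Basic sentence: 3 + 3 + 6 = 12 bars.
12 (basic form) + 2 (introduction) + 4 (cadential extension) = 18.

18 measures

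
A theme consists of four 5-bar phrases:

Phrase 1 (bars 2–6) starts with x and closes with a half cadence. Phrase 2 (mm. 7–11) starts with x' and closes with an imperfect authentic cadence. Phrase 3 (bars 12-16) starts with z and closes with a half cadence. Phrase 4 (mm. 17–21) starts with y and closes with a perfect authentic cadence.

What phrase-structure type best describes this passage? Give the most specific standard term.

contrasting double period

Four phrases in two halves: the first half (mm. 2–11) ends with an imperfect authentic cadence, the second (mm. 12–21) with a perfect authentic cadence — a large antecedent–consequent pair, i.e. a double period.
Phrase 3 begins with different material from phrase 1, making it contrasting.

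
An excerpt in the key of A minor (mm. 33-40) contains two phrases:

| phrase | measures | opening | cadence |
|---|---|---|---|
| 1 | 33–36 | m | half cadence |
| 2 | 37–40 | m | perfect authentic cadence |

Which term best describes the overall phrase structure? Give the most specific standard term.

parallel period

Phrase 1 ends with a half cadence (weaker) and phrase 2 with a perfect authentic cadence (stronger): antecedent + consequent = a period.
The two phrases open with the same material (m / m), so the period is parallel.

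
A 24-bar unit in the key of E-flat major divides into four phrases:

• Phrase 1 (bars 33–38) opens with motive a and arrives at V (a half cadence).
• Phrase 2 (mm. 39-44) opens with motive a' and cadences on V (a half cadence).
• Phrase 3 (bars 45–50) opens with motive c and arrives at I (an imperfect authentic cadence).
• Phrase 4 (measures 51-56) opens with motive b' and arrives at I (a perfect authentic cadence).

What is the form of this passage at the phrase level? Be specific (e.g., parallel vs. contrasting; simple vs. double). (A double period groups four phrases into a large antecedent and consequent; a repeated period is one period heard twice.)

contrasting double period

Four phrases in two halves: the first half (measures 33–44) ends with a half cadence, the second (measures 45-56) with a perfect authentic cadence — a large antecedent–consequent pair, i.e. a double period.
Phrase 3 begins with different material from phrase 1, making it contrasting.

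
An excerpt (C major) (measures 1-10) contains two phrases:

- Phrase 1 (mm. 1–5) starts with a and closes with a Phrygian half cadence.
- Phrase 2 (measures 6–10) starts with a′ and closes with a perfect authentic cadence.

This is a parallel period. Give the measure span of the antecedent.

The phrase ending with the weaker cadence (Phrygian half cadence) is the antecedent; the one ending more conclusively (perfect authentic cadence) is the consequent. The antecedent is measures 1–5.

measures 1–5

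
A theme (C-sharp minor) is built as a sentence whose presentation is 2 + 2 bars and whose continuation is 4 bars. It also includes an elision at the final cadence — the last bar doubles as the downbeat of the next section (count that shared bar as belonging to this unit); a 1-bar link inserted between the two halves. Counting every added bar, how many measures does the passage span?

Basic sentence: 2 + 2 + 4 = 8 bars.
8 (basic form) + 1 (link) = 9.
The elision shares a bar with the next section but does not change this unit's count.

9 measures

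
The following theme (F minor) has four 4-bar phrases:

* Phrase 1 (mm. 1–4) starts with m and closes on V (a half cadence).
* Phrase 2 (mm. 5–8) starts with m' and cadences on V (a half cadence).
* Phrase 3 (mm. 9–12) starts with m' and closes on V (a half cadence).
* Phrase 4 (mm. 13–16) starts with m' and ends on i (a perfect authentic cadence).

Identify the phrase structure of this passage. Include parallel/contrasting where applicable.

Four phrases in two halves: the first half (bars 1–8) ends with a half cadence, the second (mm. 9–16) with a perfect authentic cadence — a large antecedent–consequent pair, i.e. a double period.
Phrase 3 begins with the same material as phrase 1, making it parallel.

parallel double period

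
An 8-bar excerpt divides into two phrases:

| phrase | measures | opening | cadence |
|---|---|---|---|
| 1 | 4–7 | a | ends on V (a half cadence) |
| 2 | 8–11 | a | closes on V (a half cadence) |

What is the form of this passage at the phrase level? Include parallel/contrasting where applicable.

repeated phrase

Both phrases have the same opening (a) and the same cadence (half cadence): the second is a restatement, not a consequent, so this is a repeated phrase rather than a period.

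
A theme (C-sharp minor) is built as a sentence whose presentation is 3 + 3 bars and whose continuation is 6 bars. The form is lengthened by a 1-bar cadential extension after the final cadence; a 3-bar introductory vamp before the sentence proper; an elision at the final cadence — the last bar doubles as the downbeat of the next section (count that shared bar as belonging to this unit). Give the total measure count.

16 measures

Basic sentence: 3 + 3 + 6 = 12 bars.
12 (basic form) + 1 (cadential extension) + 3 (introduction) = 16.
The elision shares a bar with the next section but does not change this unit's count.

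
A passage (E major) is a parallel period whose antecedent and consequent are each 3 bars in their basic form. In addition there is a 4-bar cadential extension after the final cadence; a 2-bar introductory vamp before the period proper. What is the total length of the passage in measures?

Basic parallel period: 3 + 3 = 6 bars.
6 (basic form) + 4 (cadential extension) + 2 (introduction) = 12.

12 measures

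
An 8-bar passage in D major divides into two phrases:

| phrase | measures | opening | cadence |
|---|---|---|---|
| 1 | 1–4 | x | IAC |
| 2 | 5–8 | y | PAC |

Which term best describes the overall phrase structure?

Phrase 1 ends with an imperfect authentic cadence (weaker) and phrase 2 with a perfect authentic cadence (stronger): antecedent + consequent = a period.
The two phrases open with different material (x / y), so the period is contrasting.

contrasting period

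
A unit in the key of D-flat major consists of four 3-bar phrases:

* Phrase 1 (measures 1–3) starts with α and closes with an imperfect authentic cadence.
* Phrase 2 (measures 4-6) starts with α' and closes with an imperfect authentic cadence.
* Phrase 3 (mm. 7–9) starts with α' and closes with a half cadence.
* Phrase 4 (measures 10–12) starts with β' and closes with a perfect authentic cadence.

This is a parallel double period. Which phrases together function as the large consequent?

In a double period the first pair of phrases (ending imperfect authentic cadence) is the large antecedent and the second pair (ending perfect authentic cadence) is the large consequent; the consequent is phrases 3 and 4.

phrases 3 and 4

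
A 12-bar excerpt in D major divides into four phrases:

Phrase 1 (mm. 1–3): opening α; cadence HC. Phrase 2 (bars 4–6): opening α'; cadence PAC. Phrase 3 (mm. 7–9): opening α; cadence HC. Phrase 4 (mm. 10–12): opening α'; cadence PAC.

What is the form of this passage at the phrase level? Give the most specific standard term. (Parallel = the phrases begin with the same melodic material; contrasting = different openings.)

The cadence pattern HC–PAC–HC–PAC is weak–strong twice, and phrases 3–4 restate phrases 1–2: a period heard twice, not a double period (which would end weakly at phrase 2).

repeated period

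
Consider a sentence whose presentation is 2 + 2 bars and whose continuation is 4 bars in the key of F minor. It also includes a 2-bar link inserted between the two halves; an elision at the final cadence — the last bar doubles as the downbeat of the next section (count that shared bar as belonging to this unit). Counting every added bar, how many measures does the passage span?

10 measures

Basic sentence: 2 + 2 + 4 = 8 bars.
8 (basic form) + 2 (link) = 10.
The elision shares a bar with the next section but does not change this unit's count.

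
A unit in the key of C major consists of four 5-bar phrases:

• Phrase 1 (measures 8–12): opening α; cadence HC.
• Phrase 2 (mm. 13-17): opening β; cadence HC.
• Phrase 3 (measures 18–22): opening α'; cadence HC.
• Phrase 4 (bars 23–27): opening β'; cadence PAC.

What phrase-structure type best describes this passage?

parallel double period

Four phrases in two halves: the first half (measures 8-17) ends with a half cadence, the second (mm. 18-27) with a perfect authentic cadence — a large antecedent–consequent pair, i.e. a double period.
Phrase 3 begins with the same material as phrase 1, making it parallel.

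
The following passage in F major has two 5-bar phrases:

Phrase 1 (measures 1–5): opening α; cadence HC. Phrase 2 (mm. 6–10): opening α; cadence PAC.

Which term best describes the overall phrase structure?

Phrase 1 ends with a half cadence (weaker) and phrase 2 with a perfect authentic cadence (stronger): antecedent + consequent = a period.
The two phrases open with the same material (α / α), so the period is parallel.

parallel period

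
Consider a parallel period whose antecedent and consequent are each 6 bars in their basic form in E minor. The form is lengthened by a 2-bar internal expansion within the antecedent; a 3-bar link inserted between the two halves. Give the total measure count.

17 measures

Basic parallel period: 6 + 6 = 12 bars.
12 (basic form) + 2 (internal expansion) + 3 (link) = 17.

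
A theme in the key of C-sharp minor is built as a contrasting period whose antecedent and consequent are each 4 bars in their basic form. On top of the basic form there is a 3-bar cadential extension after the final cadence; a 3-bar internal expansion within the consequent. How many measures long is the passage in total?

14 measures

Basic contrasting period: 4 + 4 = 8 bars.
8 (basic form) + 3 (cadential extension) + 3 (internal expansion) = 14.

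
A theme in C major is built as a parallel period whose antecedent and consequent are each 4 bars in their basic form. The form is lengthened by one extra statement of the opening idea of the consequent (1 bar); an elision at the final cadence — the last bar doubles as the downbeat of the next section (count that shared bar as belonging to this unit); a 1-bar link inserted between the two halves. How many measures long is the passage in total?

Basic parallel period: 4 + 4 = 8 bars.
8 (basic form) + 1 (extra statement) + 1 (link) = 10.
The elision shares a bar with the next section but does not change this unit's count.

10 measures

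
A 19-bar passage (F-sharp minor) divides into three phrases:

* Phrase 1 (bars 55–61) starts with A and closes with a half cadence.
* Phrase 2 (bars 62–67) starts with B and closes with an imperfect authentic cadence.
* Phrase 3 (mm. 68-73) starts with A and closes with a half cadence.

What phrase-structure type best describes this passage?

The final phrase closes with a half cadence, which is not stronger than the preceding imperfect authentic cadence; the 3 phrases lack an overall antecedent–consequent design and so form a phrase group.

phrase group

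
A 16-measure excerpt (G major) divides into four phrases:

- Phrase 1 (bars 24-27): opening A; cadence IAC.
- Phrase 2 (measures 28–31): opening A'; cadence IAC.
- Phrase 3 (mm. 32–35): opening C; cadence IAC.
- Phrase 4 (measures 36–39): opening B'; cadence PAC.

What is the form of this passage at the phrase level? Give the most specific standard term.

contrasting double period

Four phrases in two halves: the first half (mm. 24–31) ends with an imperfect authentic cadence, the second (mm. 32-39) with a perfect authentic cadence — a large antecedent–consequent pair, i.e. a double period.
Phrase 3 begins with different material from phrase 1, making it contrasting.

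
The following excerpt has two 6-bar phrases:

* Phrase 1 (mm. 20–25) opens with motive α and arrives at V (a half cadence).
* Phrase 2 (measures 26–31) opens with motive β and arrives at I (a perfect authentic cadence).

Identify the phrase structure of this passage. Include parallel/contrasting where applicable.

contrasting period

Phrase 1 ends with a half cadence (weaker) and phrase 2 with a perfect authentic cadence (stronger): antecedent + consequent = a period.
The two phrases open with different material (α / β), so the period is contrasting.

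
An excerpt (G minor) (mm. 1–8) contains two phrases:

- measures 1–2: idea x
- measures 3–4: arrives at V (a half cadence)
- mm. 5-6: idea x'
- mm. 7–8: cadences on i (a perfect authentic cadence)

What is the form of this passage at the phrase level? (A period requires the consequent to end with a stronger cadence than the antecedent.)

Phrase 1 ends with a half cadence (weaker) and phrase 2 with a perfect authentic cadence (stronger): antecedent + consequent = a period.
The two phrases open with the same material (x / x'), so the period is parallel.

parallel period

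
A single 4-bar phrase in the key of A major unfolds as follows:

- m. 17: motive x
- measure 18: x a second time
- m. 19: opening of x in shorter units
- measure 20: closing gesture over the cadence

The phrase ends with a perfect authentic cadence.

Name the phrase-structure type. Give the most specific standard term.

sentence

Basic idea (m. 17) + its repetition (m. 18) form the presentation; fragmentation and cadence (measures 19-20) form the continuation — the 4-bar whole is a sentence.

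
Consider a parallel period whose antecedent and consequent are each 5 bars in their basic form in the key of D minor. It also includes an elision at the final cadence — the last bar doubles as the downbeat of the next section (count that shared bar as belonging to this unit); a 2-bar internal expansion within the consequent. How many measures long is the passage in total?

Basic parallel period: 5 + 5 = 10 bars.
10 (basic form) + 2 (internal expansion) = 12.
The elision shares a bar with the next section but does not change this unit's count.

12 measures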